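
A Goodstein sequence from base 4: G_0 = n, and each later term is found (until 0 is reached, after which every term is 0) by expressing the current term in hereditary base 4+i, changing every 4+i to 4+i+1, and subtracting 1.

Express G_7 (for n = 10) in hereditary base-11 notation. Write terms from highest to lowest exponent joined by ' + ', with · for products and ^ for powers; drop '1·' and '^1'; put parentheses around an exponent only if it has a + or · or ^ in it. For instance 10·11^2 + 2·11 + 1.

11 + 2

(0) 10|_4 = 2·4 + 2 ↦ 2·5 + 2|_5 = 12 ⇒ 11
(1) 11|_5 = 2·5 + 1 ↦ 2·6 + 1|_6 = 13 ⇒ 12
(2) 12|_6 = 2·6 ↦ 2·7|_7 = 14 ⇒ 13
(3) 13|_7 = 7 + 6 ↦ 8 + 6|_8 = 14 ⇒ 13
(4) 13|_8 = 8 + 5 ↦ 9 + 5|_9 = 14 ⇒ 13
(5) 13|_9 = 9 + 4 ↦ 10 + 4|_10 = 14 ⇒ 13
(6) 13|_10 = 10 + 3 ↦ 11 + 3|_11 = 14 ⇒ 13
(7) 13|_11 = 11 + 2 ↦ 12 + 2|_12 = 14 ⇒ 13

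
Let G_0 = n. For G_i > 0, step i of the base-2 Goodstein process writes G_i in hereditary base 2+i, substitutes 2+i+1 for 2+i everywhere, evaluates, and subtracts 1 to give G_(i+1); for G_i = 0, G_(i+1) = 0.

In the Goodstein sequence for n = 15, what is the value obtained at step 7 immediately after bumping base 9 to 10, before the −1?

15 —HB2→ 2^(2 + 1) + 2^2 + 2 + 1 —bump→ 3^(3 + 1) + 3^3 + 3 + 1 = 112 —(−1)→ 111
111 —HB3→ 3^(3 + 1) + 3^3 + 3 —bump→ 4^(4 + 1) + 4^4 + 4 = 1284 —(−1)→ 1283
1283 —HB4→ 4^(4 + 1) + 4^4 + 3 —bump→ 5^(5 + 1) + 5^5 + 3 = 18753 —(−1)→ 18752
18752 —HB5→ 5^(5 + 1) + 5^5 + 2 —bump→ 6^(6 + 1) + 6^6 + 2 = 326594 —(−1)→ 326593
326593 —HB6→ 6^(6 + 1) + 6^6 + 1 —bump→ 7^(7 + 1) + 7^7 + 1 = 6588345 —(−1)→ 6588344
6588344 —HB7→ 7^(7 + 1) + 7^7 —bump→ 8^(8 + 1) + 8^8 = 150994944 —(−1)→ 150994943
150994943 —HB8→ 8^(8 + 1) + 7·8^7 + 7·8^6 + 7·8^5 + 7·8^4 + 7·8^3 + 7·8^2 + 7·8 + 7 —bump→ 9^(9 + 1) + 7·9^7 + 7·9^6 + 7·9^5 + 7·9^4 + 7·9^3 + 7·9^2 + 7·9 + 7 = 3524450281 —(−1)→ 3524450280
3524450280 —HB9→ 9^(9 + 1) + 7·9^7 + 7·9^6 + 7·9^5 + 7·9^4 + 7·9^3 + 7·9^2 + 7·9 + 6 —bump→ 10^(10 + 1) + 7·10^7 + 7·10^6 + 7·10^5 + 7·10^4 + 7·10^3 + 7·10^2 + 7·10 + 6 = 100077777776 —(−1)→ 100077777775

100077777776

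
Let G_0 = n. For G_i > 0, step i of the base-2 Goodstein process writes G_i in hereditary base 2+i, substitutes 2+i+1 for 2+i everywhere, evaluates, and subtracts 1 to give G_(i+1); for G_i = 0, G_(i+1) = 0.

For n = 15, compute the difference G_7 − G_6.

[0] 15 ≡ 2^(2 + 1) + 2^2 + 2 + 1 (base 2). Lift 3: 112. −1: 111.
[1] 111 ≡ 3^(3 + 1) + 3^3 + 3 (base 3). Lift 4: 1284. −1: 1283.
[2] 1283 ≡ 4^(4 + 1) + 4^4 + 3 (base 4). Lift 5: 18753. −1: 18752.
[3] 18752 ≡ 5^(5 + 1) + 5^5 + 2 (base 5). Lift 6: 326594. −1: 326593.
[4] 326593 ≡ 6^(6 + 1) + 6^6 + 1 (base 6). Lift 7: 6588345. −1: 6588344.
[5] 6588344 ≡ 7^(7 + 1) + 7^7 (base 7). Lift 8: 150994944. −1: 150994943.
[6] 150994943 ≡ 8^(8 + 1) + 7·8^7 + 7·8^6 + 7·8^5 + 7·8^4 + 7·8^3 + 7·8^2 + 7·8 + 7 (base 8). Lift 9: 3524450281. −1: 3524450280.

3373455337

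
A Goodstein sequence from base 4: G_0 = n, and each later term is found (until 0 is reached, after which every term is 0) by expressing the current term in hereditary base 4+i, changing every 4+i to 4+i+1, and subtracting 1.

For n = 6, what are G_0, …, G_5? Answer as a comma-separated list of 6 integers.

G_0 = 6. HB_4(6) = 4 + 2. Bump = 7. G_1 = 6.
G_1 = 6. HB_5(6) = 5 + 1. Bump = 7. G_2 = 6.
G_2 = 6. HB_6(6) = 6. Bump = 7. G_3 = 6.
G_3 = 6. HB_7(6) = 6. Bump = 6. G_4 = 5.
G_4 = 5. HB_8(5) = 5. Bump = 5. G_5 = 4.

6, 6, 6, 6, 5, 4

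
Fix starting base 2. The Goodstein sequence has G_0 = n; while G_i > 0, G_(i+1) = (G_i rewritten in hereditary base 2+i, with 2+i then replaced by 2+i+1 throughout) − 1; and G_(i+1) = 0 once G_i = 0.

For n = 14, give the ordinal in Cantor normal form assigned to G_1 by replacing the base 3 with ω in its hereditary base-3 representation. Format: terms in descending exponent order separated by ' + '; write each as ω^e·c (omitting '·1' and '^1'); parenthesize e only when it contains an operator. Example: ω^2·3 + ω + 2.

G_0=14  [base 2] 2^(2 + 1) + 2^2 + 2  →[2↦3]→  3^(3 + 1) + 3^3 + 3 = 111  −1 ⇒ G_1=110
G_1=110  [base 3] 3^(3 + 1) + 3^3 + 2  →[3↦4]→  4^(4 + 1) + 4^4 + 2 = 1282  −1 ⇒ G_2=1281

ω^(ω + 1) + ω^ω + 2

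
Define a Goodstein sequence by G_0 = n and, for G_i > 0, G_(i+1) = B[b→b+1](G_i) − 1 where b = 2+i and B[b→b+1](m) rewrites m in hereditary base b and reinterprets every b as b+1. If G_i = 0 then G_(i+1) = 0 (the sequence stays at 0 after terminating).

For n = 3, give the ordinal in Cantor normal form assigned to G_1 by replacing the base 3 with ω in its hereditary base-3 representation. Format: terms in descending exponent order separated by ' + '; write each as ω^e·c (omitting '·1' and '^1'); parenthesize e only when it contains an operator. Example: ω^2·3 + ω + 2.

step 0: 3 = 2 + 1; sub 3 for 2: 3 + 1; = 4; G_1 = 4−1 = 3
step 1: 3 = 3; sub 4 for 3: 4; = 4; G_2 = 4−1 = 3

ω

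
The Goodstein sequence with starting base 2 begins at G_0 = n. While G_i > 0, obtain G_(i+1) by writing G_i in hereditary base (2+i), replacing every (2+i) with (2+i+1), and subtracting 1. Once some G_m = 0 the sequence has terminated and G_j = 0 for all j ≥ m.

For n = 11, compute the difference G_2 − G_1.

943

G_0=11  [base 2] 2^(2 + 1) + 2 + 1  →[2↦3]→  3^(3 + 1) + 3 + 1 = 85  −1 ⇒ G_1=84
G_1=84  [base 3] 3^(3 + 1) + 3  →[3↦4]→  4^(4 + 1) + 4 = 1028  −1 ⇒ G_2=1027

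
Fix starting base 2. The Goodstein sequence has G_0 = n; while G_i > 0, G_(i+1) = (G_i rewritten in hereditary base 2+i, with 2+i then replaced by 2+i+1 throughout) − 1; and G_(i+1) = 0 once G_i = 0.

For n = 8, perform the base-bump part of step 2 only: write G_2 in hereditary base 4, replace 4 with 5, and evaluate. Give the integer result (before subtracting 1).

step 0: 8 = 2^(2 + 1); sub 3 for 2: 3^(3 + 1); = 81; G_1 = 81−1 = 80
step 1: 80 = 2·3^3 + 2·3^2 + 2·3 + 2; sub 4 for 3: 2·4^4 + 2·4^2 + 2·4 + 2; = 554; G_2 = 554−1 = 553

6311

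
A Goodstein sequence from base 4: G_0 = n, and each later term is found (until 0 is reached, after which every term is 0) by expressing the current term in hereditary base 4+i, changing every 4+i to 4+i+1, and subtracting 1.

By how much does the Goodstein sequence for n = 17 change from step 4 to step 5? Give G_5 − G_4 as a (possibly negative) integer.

4

(0) 17|_4 = 4^2 + 1 ↦ 5^2 + 1|_5 = 26 ⇒ 25
(1) 25|_5 = 5^2 ↦ 6^2|_6 = 36 ⇒ 35
(2) 35|_6 = 5·6 + 5 ↦ 5·7 + 5|_7 = 40 ⇒ 39
(3) 39|_7 = 5·7 + 4 ↦ 5·8 + 4|_8 = 44 ⇒ 43
(4) 43|_8 = 5·8 + 3 ↦ 5·9 + 3|_9 = 48 ⇒ 47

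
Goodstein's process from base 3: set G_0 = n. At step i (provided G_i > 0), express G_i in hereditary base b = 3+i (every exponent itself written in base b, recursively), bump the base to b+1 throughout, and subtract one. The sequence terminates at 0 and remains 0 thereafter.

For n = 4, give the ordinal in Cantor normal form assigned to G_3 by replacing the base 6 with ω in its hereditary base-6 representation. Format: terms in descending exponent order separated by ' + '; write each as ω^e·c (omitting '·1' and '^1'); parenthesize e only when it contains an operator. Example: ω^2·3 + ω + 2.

i=0: 4 = 3 + 1 (b=3); 3→4: 4 + 1 = 5; 5−1 = 4
i=1: 4 = 4 (b=4); 4→5: 5 = 5; 5−1 = 4
i=2: 4 = 4 (b=5); 5→6: 4 = 4; 4−1 = 3
i=3: 3 = 3 (b=6); 6→7: 3 = 3; 3−1 = 2

3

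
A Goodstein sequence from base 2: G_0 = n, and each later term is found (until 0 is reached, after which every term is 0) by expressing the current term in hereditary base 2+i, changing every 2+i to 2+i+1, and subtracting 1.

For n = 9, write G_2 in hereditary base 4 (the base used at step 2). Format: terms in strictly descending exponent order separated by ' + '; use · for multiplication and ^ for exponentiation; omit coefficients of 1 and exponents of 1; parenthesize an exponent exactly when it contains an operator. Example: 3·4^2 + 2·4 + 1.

3·4^4 + 3·4^3 + 3·4^2 + 3·4 + 3

G_0 = 9. HB_2(9) = 2^(2 + 1) + 1. Bump = 82. G_1 = 81.
G_1 = 81. HB_3(81) = 3^(3 + 1). Bump = 1024. G_2 = 1023.
G_2 = 1023. HB_4(1023) = 3·4^4 + 3·4^3 + 3·4^2 + 3·4 + 3. Bump = 9843. G_3 = 9842.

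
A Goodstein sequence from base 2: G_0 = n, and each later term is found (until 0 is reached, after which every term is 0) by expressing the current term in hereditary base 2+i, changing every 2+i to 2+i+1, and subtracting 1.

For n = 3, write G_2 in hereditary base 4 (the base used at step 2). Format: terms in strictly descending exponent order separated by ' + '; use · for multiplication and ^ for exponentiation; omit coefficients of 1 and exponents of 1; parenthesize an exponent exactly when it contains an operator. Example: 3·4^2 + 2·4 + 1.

3

G_0=3  [base 2] 2 + 1  →[2↦3]→  3 + 1 = 4  −1 ⇒ G_1=3
G_1=3  [base 3] 3  →[3↦4]→  4 = 4  −1 ⇒ G_2=3
G_2=3  [base 4] 3  →[4↦5]→  3 = 3  −1 ⇒ G_3=2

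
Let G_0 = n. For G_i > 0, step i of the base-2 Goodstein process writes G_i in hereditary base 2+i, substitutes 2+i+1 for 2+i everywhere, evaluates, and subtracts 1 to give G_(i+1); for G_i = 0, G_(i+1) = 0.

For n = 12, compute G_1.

107

G_0=12  [base 2] 2^(2 + 1) + 2^2  →[2↦3]→  3^(3 + 1) + 3^3 = 108  −1 ⇒ G_1=107
G_1=107  [base 3] 3^(3 + 1) + 2·3^2 + 2·3 + 2  →[3↦4]→  4^(4 + 1) + 2·4^2 + 2·4 + 2 = 1066  −1 ⇒ G_2=1065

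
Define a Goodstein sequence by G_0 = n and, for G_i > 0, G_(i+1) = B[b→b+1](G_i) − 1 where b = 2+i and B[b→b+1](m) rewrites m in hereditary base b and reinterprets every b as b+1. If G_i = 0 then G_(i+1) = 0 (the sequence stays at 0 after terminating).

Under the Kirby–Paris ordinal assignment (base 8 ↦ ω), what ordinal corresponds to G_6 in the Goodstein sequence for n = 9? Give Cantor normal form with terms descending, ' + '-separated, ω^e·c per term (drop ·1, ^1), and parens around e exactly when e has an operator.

ω^ω·3 + ω^3·3 + ω^2·3 + ω·2 + 7

base 2: 9 = 2^(2 + 1) + 1; at 3: 3^(3 + 1) + 1 = 82; next = 81
base 3: 81 = 3^(3 + 1); at 4: 4^(4 + 1) = 1024; next = 1023
base 4: 1023 = 3·4^4 + 3·4^3 + 3·4^2 + 3·4 + 3; at 5: 3·5^5 + 3·5^3 + 3·5^2 + 3·5 + 3 = 9843; next = 9842
base 5: 9842 = 3·5^5 + 3·5^3 + 3·5^2 + 3·5 + 2; at 6: 3·6^6 + 3·6^3 + 3·6^2 + 3·6 + 2 = 140744; next = 140743
base 6: 140743 = 3·6^6 + 3·6^3 + 3·6^2 + 3·6 + 1; at 7: 3·7^7 + 3·7^3 + 3·7^2 + 3·7 + 1 = 2471827; next = 2471826
base 7: 2471826 = 3·7^7 + 3·7^3 + 3·7^2 + 3·7; at 8: 3·8^8 + 3·8^3 + 3·8^2 + 3·8 = 50333400; next = 50333399
base 8: 50333399 = 3·8^8 + 3·8^3 + 3·8^2 + 2·8 + 7; at 9: 3·9^9 + 3·9^3 + 3·9^2 + 2·9 + 7 = 1162263922; next = 1162263921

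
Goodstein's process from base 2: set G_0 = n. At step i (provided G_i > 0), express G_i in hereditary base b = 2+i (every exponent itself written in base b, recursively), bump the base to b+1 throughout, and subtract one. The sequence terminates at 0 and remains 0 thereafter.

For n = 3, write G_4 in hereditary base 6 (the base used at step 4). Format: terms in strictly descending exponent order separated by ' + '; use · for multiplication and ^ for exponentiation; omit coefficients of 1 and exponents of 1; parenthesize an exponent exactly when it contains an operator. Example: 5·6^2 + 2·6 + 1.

i=0: 3 = 2 + 1 (b=2); 2→3: 3 + 1 = 4; 4−1 = 3
i=1: 3 = 3 (b=3); 3→4: 4 = 4; 4−1 = 3
i=2: 3 = 3 (b=4); 4→5: 3 = 3; 3−1 = 2
i=3: 2 = 2 (b=5); 5→6: 2 = 2; 2−1 = 1
i=4: 1 = 1 (b=6); 6→7: 1 = 1; 1−1 = 0

1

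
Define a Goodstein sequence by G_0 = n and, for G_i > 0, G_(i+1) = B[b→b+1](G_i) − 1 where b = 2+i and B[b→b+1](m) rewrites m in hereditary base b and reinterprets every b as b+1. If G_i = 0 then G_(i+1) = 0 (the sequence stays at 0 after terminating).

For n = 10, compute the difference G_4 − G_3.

264310

G_0=10  [base 2] 2^(2 + 1) + 2  →[2↦3]→  3^(3 + 1) + 3 = 84  −1 ⇒ G_1=83
G_1=83  [base 3] 3^(3 + 1) + 2  →[3↦4]→  4^(4 + 1) + 2 = 1026  −1 ⇒ G_2=1025
G_2=1025  [base 4] 4^(4 + 1) + 1  →[4↦5]→  5^(5 + 1) + 1 = 15626  −1 ⇒ G_3=15625
G_3=15625  [base 5] 5^(5 + 1)  →[5↦6]→  6^(6 + 1) = 279936  −1 ⇒ G_4=279935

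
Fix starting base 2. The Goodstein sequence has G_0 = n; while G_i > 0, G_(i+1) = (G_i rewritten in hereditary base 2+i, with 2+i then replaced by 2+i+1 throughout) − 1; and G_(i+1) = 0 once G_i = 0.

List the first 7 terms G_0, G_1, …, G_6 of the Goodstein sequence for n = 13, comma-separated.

G_0 = 13. HB_2(13) = 2^(2 + 1) + 2^2 + 1. Bump = 109. G_1 = 108.
G_1 = 108. HB_3(108) = 3^(3 + 1) + 3^3. Bump = 1280. G_2 = 1279.
G_2 = 1279. HB_4(1279) = 4^(4 + 1) + 3·4^3 + 3·4^2 + 3·4 + 3. Bump = 16093. G_3 = 16092.
G_3 = 16092. HB_5(16092) = 5^(5 + 1) + 3·5^3 + 3·5^2 + 3·5 + 2. Bump = 280712. G_4 = 280711.
G_4 = 280711. HB_6(280711) = 6^(6 + 1) + 3·6^3 + 3·6^2 + 3·6 + 1. Bump = 5765999. G_5 = 5765998.
G_5 = 5765998. HB_7(5765998) = 7^(7 + 1) + 3·7^3 + 3·7^2 + 3·7. Bump = 134219480. G_6 = 134219479.

13, 108, 1279, 16092, 280711, 5765998, 134219479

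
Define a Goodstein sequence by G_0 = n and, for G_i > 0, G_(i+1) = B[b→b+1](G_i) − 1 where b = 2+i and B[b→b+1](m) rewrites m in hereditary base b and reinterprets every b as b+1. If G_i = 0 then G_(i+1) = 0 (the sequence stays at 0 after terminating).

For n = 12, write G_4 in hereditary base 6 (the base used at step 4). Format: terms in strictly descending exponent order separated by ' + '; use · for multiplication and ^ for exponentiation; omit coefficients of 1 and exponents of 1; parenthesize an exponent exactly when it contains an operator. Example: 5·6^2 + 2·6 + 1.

i=0: 12 = 2^(2 + 1) + 2^2 (b=2); 2→3: 3^(3 + 1) + 3^3 = 108; 108−1 = 107
i=1: 107 = 3^(3 + 1) + 2·3^2 + 2·3 + 2 (b=3); 3→4: 4^(4 + 1) + 2·4^2 + 2·4 + 2 = 1066; 1066−1 = 1065
i=2: 1065 = 4^(4 + 1) + 2·4^2 + 2·4 + 1 (b=4); 4→5: 5^(5 + 1) + 2·5^2 + 2·5 + 1 = 15686; 15686−1 = 15685
i=3: 15685 = 5^(5 + 1) + 2·5^2 + 2·5 (b=5); 5→6: 6^(6 + 1) + 2·6^2 + 2·6 = 280020; 280020−1 = 280019
i=4: 280019 = 6^(6 + 1) + 2·6^2 + 6 + 5 (b=6); 6→7: 7^(7 + 1) + 2·7^2 + 7 + 5 = 5764911; 5764911−1 = 5764910

6^(6 + 1) + 2·6^2 + 6 + 5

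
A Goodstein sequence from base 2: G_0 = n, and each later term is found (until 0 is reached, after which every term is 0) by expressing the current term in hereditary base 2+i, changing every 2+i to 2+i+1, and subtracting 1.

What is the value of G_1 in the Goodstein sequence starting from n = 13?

108

i=0: 13 = 2^(2 + 1) + 2^2 + 1 (b=2); 2→3: 3^(3 + 1) + 3^3 + 1 = 109; 109−1 = 108
i=1: 108 = 3^(3 + 1) + 3^3 (b=3); 3→4: 4^(4 + 1) + 4^4 = 1280; 1280−1 = 1279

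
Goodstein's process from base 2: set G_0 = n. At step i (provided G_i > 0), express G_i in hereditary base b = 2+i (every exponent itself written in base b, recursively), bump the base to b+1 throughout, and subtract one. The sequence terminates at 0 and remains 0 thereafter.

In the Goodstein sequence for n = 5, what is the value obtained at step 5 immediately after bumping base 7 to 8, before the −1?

base 2: 5 = 2^2 + 1; at 3: 3^3 + 1 = 28; next = 27
base 3: 27 = 3^3; at 4: 4^4 = 256; next = 255
base 4: 255 = 3·4^3 + 3·4^2 + 3·4 + 3; at 5: 3·5^3 + 3·5^2 + 3·5 + 3 = 468; next = 467
base 5: 467 = 3·5^3 + 3·5^2 + 3·5 + 2; at 6: 3·6^3 + 3·6^2 + 3·6 + 2 = 776; next = 775
base 6: 775 = 3·6^3 + 3·6^2 + 3·6 + 1; at 7: 3·7^3 + 3·7^2 + 3·7 + 1 = 1198; next = 1197
base 7: 1197 = 3·7^3 + 3·7^2 + 3·7; at 8: 3·8^3 + 3·8^2 + 3·8 = 1752; next = 1751

1752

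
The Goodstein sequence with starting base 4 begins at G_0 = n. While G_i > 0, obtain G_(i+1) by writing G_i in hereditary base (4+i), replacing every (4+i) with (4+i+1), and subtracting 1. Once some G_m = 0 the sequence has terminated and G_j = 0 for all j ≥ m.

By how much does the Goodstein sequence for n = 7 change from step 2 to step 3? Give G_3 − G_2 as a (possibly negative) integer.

i=0: 7 = 4 + 3 (b=4); 4→5: 5 + 3 = 8; 8−1 = 7
i=1: 7 = 5 + 2 (b=5); 5→6: 6 + 2 = 8; 8−1 = 7
i=2: 7 = 6 + 1 (b=6); 6→7: 7 + 1 = 8; 8−1 = 7

0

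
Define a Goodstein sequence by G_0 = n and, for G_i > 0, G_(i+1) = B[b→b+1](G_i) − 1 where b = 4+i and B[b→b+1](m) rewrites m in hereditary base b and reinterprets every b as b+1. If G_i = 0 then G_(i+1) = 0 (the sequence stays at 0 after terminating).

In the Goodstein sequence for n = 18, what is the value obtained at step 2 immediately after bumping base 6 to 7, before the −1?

i=0: 18 = 4^2 + 2 (b=4); 4→5: 5^2 + 2 = 27; 27−1 = 26
i=1: 26 = 5^2 + 1 (b=5); 5→6: 6^2 + 1 = 37; 37−1 = 36

49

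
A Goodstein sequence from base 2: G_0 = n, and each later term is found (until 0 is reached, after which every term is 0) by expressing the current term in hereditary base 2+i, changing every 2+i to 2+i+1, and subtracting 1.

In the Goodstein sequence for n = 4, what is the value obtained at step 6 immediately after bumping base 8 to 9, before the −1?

4 —HB2→ 2^2 —bump→ 3^3 = 27 —(−1)→ 26
26 —HB3→ 2·3^2 + 2·3 + 2 —bump→ 2·4^2 + 2·4 + 2 = 42 —(−1)→ 41
41 —HB4→ 2·4^2 + 2·4 + 1 —bump→ 2·5^2 + 2·5 + 1 = 61 —(−1)→ 60
60 —HB5→ 2·5^2 + 2·5 —bump→ 2·6^2 + 2·6 = 84 —(−1)→ 83
83 —HB6→ 2·6^2 + 6 + 5 —bump→ 2·7^2 + 7 + 5 = 110 —(−1)→ 109
109 —HB7→ 2·7^2 + 7 + 4 —bump→ 2·8^2 + 8 + 4 = 140 —(−1)→ 139
139 —HB8→ 2·8^2 + 8 + 3 —bump→ 2·9^2 + 9 + 3 = 174 —(−1)→ 173

174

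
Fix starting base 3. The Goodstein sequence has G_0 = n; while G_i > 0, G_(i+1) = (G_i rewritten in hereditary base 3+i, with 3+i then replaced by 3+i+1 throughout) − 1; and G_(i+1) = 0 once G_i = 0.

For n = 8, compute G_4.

[0] 8 ≡ 2·3 + 2 (base 3). Lift 4: 10. −1: 9.
[1] 9 ≡ 2·4 + 1 (base 4). Lift 5: 11. −1: 10.
[2] 10 ≡ 2·5 (base 5). Lift 6: 12. −1: 11.
[3] 11 ≡ 6 + 5 (base 6). Lift 7: 12. −1: 11.

11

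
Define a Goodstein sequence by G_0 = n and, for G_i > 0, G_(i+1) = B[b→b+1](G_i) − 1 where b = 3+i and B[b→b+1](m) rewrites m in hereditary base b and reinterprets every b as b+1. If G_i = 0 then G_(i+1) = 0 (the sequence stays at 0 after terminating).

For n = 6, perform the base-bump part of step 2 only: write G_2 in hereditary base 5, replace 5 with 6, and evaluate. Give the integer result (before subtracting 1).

8

i=0: 6 = 2·3 (b=3); 3→4: 2·4 = 8; 8−1 = 7
i=1: 7 = 4 + 3 (b=4); 4→5: 5 + 3 = 8; 8−1 = 7
i=2: 7 = 5 + 2 (b=5); 5→6: 6 + 2 = 8; 8−1 = 7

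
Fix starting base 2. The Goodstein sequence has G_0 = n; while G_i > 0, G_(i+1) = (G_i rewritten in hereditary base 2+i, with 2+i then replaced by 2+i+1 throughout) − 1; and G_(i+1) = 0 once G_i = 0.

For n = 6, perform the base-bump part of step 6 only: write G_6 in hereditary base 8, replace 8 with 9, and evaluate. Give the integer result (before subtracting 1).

6 —HB2→ 2^2 + 2 —bump→ 3^3 + 3 = 30 —(−1)→ 29
29 —HB3→ 3^3 + 2 —bump→ 4^4 + 2 = 258 —(−1)→ 257
257 —HB4→ 4^4 + 1 —bump→ 5^5 + 1 = 3126 —(−1)→ 3125
3125 —HB5→ 5^5 —bump→ 6^6 = 46656 —(−1)→ 46655
46655 —HB6→ 5·6^5 + 5·6^4 + 5·6^3 + 5·6^2 + 5·6 + 5 —bump→ 5·7^5 + 5·7^4 + 5·7^3 + 5·7^2 + 5·7 + 5 = 98040 —(−1)→ 98039
98039 —HB7→ 5·7^5 + 5·7^4 + 5·7^3 + 5·7^2 + 5·7 + 4 —bump→ 5·8^5 + 5·8^4 + 5·8^3 + 5·8^2 + 5·8 + 4 = 187244 —(−1)→ 187243
187243 —HB8→ 5·8^5 + 5·8^4 + 5·8^3 + 5·8^2 + 5·8 + 3 —bump→ 5·9^5 + 5·9^4 + 5·9^3 + 5·9^2 + 5·9 + 3 = 332148 —(−1)→ 332147

332148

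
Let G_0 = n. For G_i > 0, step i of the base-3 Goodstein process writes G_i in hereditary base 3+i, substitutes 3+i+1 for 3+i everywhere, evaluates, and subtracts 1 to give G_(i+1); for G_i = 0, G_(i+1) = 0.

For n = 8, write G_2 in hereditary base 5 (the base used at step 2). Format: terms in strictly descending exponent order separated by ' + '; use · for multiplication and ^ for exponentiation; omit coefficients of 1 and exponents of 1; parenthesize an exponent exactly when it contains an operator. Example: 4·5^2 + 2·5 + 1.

2·5

base 3: 8 = 2·3 + 2; at 4: 2·4 + 2 = 10; next = 9
base 4: 9 = 2·4 + 1; at 5: 2·5 + 1 = 11; next = 10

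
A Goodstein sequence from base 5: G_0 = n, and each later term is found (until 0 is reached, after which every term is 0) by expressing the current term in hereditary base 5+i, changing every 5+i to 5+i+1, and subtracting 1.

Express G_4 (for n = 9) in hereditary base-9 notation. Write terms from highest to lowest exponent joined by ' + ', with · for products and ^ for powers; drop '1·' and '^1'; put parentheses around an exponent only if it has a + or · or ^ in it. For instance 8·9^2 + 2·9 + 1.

G_0=9  [base 5] 5 + 4  →[5↦6]→  6 + 4 = 10  −1 ⇒ G_1=9
G_1=9  [base 6] 6 + 3  →[6↦7]→  7 + 3 = 10  −1 ⇒ G_2=9
G_2=9  [base 7] 7 + 2  →[7↦8]→  8 + 2 = 10  −1 ⇒ G_3=9
G_3=9  [base 8] 8 + 1  →[8↦9]→  9 + 1 = 10  −1 ⇒ G_4=9

9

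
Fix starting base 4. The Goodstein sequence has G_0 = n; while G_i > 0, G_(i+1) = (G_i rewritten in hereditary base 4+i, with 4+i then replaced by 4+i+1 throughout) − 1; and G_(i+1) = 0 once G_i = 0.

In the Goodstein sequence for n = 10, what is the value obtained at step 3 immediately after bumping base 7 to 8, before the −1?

14

i=0: 10 = 2·4 + 2 (b=4); 4→5: 2·5 + 2 = 12; 12−1 = 11
i=1: 11 = 2·5 + 1 (b=5); 5→6: 2·6 + 1 = 13; 13−1 = 12
i=2: 12 = 2·6 (b=6); 6→7: 2·7 = 14; 14−1 = 13
i=3: 13 = 7 + 6 (b=7); 7→8: 8 + 6 = 14; 14−1 = 13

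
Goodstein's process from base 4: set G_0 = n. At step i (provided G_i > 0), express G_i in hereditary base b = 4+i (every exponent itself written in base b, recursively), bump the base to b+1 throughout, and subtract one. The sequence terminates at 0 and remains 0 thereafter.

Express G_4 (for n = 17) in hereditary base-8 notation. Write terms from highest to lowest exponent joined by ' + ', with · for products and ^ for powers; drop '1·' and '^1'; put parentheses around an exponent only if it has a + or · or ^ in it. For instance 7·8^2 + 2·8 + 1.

(0) 17|_4 = 4^2 + 1 ↦ 5^2 + 1|_5 = 26 ⇒ 25
(1) 25|_5 = 5^2 ↦ 6^2|_6 = 36 ⇒ 35
(2) 35|_6 = 5·6 + 5 ↦ 5·7 + 5|_7 = 40 ⇒ 39
(3) 39|_7 = 5·7 + 4 ↦ 5·8 + 4|_8 = 44 ⇒ 43
(4) 43|_8 = 5·8 + 3 ↦ 5·9 + 3|_9 = 48 ⇒ 47

5·8 + 3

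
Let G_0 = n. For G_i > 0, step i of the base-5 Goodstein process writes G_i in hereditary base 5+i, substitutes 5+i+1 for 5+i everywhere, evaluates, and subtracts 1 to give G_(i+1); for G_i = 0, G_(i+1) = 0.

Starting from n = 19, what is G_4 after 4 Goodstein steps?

i=0: 19 = 3·5 + 4 (b=5); 5→6: 3·6 + 4 = 22; 22−1 = 21
i=1: 21 = 3·6 + 3 (b=6); 6→7: 3·7 + 3 = 24; 24−1 = 23
i=2: 23 = 3·7 + 2 (b=7); 7→8: 3·8 + 2 = 26; 26−1 = 25
i=3: 25 = 3·8 + 1 (b=8); 8→9: 3·9 + 1 = 28; 28−1 = 27

27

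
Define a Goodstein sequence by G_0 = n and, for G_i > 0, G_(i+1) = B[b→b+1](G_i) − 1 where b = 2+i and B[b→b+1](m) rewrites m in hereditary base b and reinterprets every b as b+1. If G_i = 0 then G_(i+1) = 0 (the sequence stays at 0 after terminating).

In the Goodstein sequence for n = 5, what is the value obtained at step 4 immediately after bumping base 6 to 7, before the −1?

1198

base 2: 5 = 2^2 + 1; at 3: 3^3 + 1 = 28; next = 27
base 3: 27 = 3^3; at 4: 4^4 = 256; next = 255
base 4: 255 = 3·4^3 + 3·4^2 + 3·4 + 3; at 5: 3·5^3 + 3·5^2 + 3·5 + 3 = 468; next = 467
base 5: 467 = 3·5^3 + 3·5^2 + 3·5 + 2; at 6: 3·6^3 + 3·6^2 + 3·6 + 2 = 776; next = 775
base 6: 775 = 3·6^3 + 3·6^2 + 3·6 + 1; at 7: 3·7^3 + 3·7^2 + 3·7 + 1 = 1198; next = 1197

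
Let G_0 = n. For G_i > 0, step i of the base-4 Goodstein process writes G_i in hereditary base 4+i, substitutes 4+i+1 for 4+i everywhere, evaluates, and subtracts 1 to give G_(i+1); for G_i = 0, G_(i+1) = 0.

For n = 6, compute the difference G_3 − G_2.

G_0=6  [base 4] 4 + 2  →[4↦5]→  5 + 2 = 7  −1 ⇒ G_1=6
G_1=6  [base 5] 5 + 1  →[5↦6]→  6 + 1 = 7  −1 ⇒ G_2=6
G_2=6  [base 6] 6  →[6↦7]→  7 = 7  −1 ⇒ G_3=6

0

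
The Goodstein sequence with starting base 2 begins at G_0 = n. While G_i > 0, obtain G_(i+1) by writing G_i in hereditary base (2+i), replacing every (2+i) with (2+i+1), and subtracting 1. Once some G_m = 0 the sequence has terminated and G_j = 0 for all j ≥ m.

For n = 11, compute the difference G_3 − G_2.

14600

G_0 = 11. HB_2(11) = 2^(2 + 1) + 2 + 1. Bump = 85. G_1 = 84.
G_1 = 84. HB_3(84) = 3^(3 + 1) + 3. Bump = 1028. G_2 = 1027.
G_2 = 1027. HB_4(1027) = 4^(4 + 1) + 3. Bump = 15628. G_3 = 15627.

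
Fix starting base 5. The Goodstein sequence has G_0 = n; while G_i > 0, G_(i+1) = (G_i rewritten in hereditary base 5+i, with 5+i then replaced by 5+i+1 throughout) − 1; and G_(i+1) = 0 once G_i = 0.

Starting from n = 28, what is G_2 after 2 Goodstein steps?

step 0: 28 = 5^2 + 3; sub 6 for 5: 6^2 + 3; = 39; G_1 = 39−1 = 38
step 1: 38 = 6^2 + 2; sub 7 for 6: 7^2 + 2; = 51; G_2 = 51−1 = 50

50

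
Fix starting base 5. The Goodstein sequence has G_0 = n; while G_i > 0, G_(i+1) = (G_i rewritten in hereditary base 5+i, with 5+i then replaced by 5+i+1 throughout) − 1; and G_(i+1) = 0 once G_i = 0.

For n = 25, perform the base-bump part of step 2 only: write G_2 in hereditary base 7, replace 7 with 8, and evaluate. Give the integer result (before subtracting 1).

44

G_0=25  [base 5] 5^2  →[5↦6]→  6^2 = 36  −1 ⇒ G_1=35
G_1=35  [base 6] 5·6 + 5  →[6↦7]→  5·7 + 5 = 40  −1 ⇒ G_2=39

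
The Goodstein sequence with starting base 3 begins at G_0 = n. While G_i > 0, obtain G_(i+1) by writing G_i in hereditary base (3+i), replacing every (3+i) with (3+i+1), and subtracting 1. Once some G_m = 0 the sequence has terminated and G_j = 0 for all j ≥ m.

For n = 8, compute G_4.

G_0=8  [base 3] 2·3 + 2  →[3↦4]→  2·4 + 2 = 10  −1 ⇒ G_1=9
G_1=9  [base 4] 2·4 + 1  →[4↦5]→  2·5 + 1 = 11  −1 ⇒ G_2=10
G_2=10  [base 5] 2·5  →[5↦6]→  2·6 = 12  −1 ⇒ G_3=11
G_3=11  [base 6] 6 + 5  →[6↦7]→  7 + 5 = 12  −1 ⇒ G_4=11
G_4=11  [base 7] 7 + 4  →[7↦8]→  8 + 4 = 12  −1 ⇒ G_5=11

11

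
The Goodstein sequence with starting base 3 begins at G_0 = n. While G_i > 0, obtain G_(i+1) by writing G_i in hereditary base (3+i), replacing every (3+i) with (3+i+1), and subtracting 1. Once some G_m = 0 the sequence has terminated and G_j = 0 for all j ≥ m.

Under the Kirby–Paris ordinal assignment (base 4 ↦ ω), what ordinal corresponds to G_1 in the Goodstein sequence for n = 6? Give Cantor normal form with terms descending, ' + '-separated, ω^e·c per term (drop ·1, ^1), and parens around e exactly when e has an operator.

G_0 = 6. HB_3(6) = 2·3. Bump = 8. G_1 = 7.
G_1 = 7. HB_4(7) = 4 + 3. Bump = 8. G_2 = 7.

ω + 3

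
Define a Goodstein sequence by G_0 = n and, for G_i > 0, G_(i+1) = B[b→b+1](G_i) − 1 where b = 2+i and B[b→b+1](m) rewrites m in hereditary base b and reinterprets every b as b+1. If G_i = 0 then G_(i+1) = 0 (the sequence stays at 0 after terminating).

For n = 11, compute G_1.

84

(0) 11|_2 = 2^(2 + 1) + 2 + 1 ↦ 3^(3 + 1) + 3 + 1|_3 = 85 ⇒ 84
(1) 84|_3 = 3^(3 + 1) + 3 ↦ 4^(4 + 1) + 4|_4 = 1028 ⇒ 1027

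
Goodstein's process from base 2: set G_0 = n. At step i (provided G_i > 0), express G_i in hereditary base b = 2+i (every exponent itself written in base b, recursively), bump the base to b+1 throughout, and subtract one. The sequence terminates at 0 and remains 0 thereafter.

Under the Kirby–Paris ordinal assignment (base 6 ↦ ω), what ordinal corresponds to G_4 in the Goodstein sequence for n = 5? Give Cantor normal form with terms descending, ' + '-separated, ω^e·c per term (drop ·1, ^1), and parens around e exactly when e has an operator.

G_0=5  [base 2] 2^2 + 1  →[2↦3]→  3^3 + 1 = 28  −1 ⇒ G_1=27
G_1=27  [base 3] 3^3  →[3↦4]→  4^4 = 256  −1 ⇒ G_2=255
G_2=255  [base 4] 3·4^3 + 3·4^2 + 3·4 + 3  →[4↦5]→  3·5^3 + 3·5^2 + 3·5 + 3 = 468  −1 ⇒ G_3=467
G_3=467  [base 5] 3·5^3 + 3·5^2 + 3·5 + 2  →[5↦6]→  3·6^3 + 3·6^2 + 3·6 + 2 = 776  −1 ⇒ G_4=775
G_4=775  [base 6] 3·6^3 + 3·6^2 + 3·6 + 1  →[6↦7]→  3·7^3 + 3·7^2 + 3·7 + 1 = 1198  −1 ⇒ G_5=1197

ω^3·3 + ω^2·3 + ω·3 + 1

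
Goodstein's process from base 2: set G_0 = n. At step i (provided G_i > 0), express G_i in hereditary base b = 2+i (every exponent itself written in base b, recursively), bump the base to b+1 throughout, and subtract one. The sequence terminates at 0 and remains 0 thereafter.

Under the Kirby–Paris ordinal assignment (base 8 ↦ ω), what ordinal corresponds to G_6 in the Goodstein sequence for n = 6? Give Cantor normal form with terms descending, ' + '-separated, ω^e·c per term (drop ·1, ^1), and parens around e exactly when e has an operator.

ω^5·5 + ω^4·5 + ω^3·5 + ω^2·5 + ω·5 + 3

G_0=6  [base 2] 2^2 + 2  →[2↦3]→  3^3 + 3 = 30  −1 ⇒ G_1=29
G_1=29  [base 3] 3^3 + 2  →[3↦4]→  4^4 + 2 = 258  −1 ⇒ G_2=257
G_2=257  [base 4] 4^4 + 1  →[4↦5]→  5^5 + 1 = 3126  −1 ⇒ G_3=3125
G_3=3125  [base 5] 5^5  →[5↦6]→  6^6 = 46656  −1 ⇒ G_4=46655
G_4=46655  [base 6] 5·6^5 + 5·6^4 + 5·6^3 + 5·6^2 + 5·6 + 5  →[6↦7]→  5·7^5 + 5·7^4 + 5·7^3 + 5·7^2 + 5·7 + 5 = 98040  −1 ⇒ G_5=98039
G_5=98039  [base 7] 5·7^5 + 5·7^4 + 5·7^3 + 5·7^2 + 5·7 + 4  →[7↦8]→  5·8^5 + 5·8^4 + 5·8^3 + 5·8^2 + 5·8 + 4 = 187244  −1 ⇒ G_6=187243
G_6=187243  [base 8] 5·8^5 + 5·8^4 + 5·8^3 + 5·8^2 + 5·8 + 3  →[8↦9]→  5·9^5 + 5·9^4 + 5·9^3 + 5·9^2 + 5·9 + 3 = 332148  −1 ⇒ G_7=332147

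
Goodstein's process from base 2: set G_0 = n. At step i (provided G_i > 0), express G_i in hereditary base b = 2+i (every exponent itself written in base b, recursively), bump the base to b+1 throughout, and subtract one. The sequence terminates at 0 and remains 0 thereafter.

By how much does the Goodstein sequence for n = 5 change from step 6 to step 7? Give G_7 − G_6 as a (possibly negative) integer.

703

5 —HB2→ 2^2 + 1 —bump→ 3^3 + 1 = 28 —(−1)→ 27
27 —HB3→ 3^3 —bump→ 4^4 = 256 —(−1)→ 255
255 —HB4→ 3·4^3 + 3·4^2 + 3·4 + 3 —bump→ 3·5^3 + 3·5^2 + 3·5 + 3 = 468 —(−1)→ 467
467 —HB5→ 3·5^3 + 3·5^2 + 3·5 + 2 —bump→ 3·6^3 + 3·6^2 + 3·6 + 2 = 776 —(−1)→ 775
775 —HB6→ 3·6^3 + 3·6^2 + 3·6 + 1 —bump→ 3·7^3 + 3·7^2 + 3·7 + 1 = 1198 —(−1)→ 1197
1197 —HB7→ 3·7^3 + 3·7^2 + 3·7 —bump→ 3·8^3 + 3·8^2 + 3·8 = 1752 —(−1)→ 1751
1751 —HB8→ 3·8^3 + 3·8^2 + 2·8 + 7 —bump→ 3·9^3 + 3·9^2 + 2·9 + 7 = 2455 —(−1)→ 2454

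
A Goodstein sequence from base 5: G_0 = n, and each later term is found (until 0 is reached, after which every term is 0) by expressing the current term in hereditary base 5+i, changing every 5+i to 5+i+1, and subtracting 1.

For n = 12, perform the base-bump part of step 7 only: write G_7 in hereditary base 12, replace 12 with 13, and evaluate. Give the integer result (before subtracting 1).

16

G_0 = 12. HB_5(12) = 2·5 + 2. Bump = 14. G_1 = 13.
G_1 = 13. HB_6(13) = 2·6 + 1. Bump = 15. G_2 = 14.
G_2 = 14. HB_7(14) = 2·7. Bump = 16. G_3 = 15.
G_3 = 15. HB_8(15) = 8 + 7. Bump = 16. G_4 = 15.
G_4 = 15. HB_9(15) = 9 + 6. Bump = 16. G_5 = 15.
G_5 = 15. HB_10(15) = 10 + 5. Bump = 16. G_6 = 15.
G_6 = 15. HB_11(15) = 11 + 4. Bump = 16. G_7 = 15.
G_7 = 15. HB_12(15) = 12 + 3. Bump = 16. G_8 = 15.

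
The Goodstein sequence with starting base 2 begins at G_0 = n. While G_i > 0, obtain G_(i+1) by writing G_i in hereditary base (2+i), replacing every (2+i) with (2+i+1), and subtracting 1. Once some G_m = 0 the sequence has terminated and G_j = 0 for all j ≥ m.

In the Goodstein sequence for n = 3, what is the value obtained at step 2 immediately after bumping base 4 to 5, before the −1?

G_0 = 3. HB_2(3) = 2 + 1. Bump = 4. G_1 = 3.
G_1 = 3. HB_3(3) = 3. Bump = 4. G_2 = 3.
G_2 = 3. HB_4(3) = 3. Bump = 3. G_3 = 2.

3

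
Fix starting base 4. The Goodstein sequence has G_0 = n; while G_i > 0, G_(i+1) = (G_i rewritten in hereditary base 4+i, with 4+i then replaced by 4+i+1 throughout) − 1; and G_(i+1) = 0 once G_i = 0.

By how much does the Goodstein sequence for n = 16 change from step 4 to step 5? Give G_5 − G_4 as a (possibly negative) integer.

(0) 16|_4 = 4^2 ↦ 5^2|_5 = 25 ⇒ 24
(1) 24|_5 = 4·5 + 4 ↦ 4·6 + 4|_6 = 28 ⇒ 27
(2) 27|_6 = 4·6 + 3 ↦ 4·7 + 3|_7 = 31 ⇒ 30
(3) 30|_7 = 4·7 + 2 ↦ 4·8 + 2|_8 = 34 ⇒ 33
(4) 33|_8 = 4·8 + 1 ↦ 4·9 + 1|_9 = 37 ⇒ 36

3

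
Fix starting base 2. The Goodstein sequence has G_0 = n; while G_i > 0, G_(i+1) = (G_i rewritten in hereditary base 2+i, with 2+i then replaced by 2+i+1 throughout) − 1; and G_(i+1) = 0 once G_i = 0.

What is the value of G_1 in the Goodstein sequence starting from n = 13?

G_0 = 13. HB_2(13) = 2^(2 + 1) + 2^2 + 1. Bump = 109. G_1 = 108.
G_1 = 108. HB_3(108) = 3^(3 + 1) + 3^3. Bump = 1280. G_2 = 1279.

108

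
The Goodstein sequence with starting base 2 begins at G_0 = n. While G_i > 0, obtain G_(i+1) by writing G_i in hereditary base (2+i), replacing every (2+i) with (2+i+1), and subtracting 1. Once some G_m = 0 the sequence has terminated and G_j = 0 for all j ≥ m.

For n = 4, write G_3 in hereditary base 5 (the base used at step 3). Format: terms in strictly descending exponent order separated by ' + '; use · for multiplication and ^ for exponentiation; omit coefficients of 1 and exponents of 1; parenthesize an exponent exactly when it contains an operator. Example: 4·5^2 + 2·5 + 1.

[0] 4 ≡ 2^2 (base 2). Lift 3: 27. −1: 26.
[1] 26 ≡ 2·3^2 + 2·3 + 2 (base 3). Lift 4: 42. −1: 41.
[2] 41 ≡ 2·4^2 + 2·4 + 1 (base 4). Lift 5: 61. −1: 60.
[3] 60 ≡ 2·5^2 + 2·5 (base 5). Lift 6: 84. −1: 83.

2·5^2 + 2·5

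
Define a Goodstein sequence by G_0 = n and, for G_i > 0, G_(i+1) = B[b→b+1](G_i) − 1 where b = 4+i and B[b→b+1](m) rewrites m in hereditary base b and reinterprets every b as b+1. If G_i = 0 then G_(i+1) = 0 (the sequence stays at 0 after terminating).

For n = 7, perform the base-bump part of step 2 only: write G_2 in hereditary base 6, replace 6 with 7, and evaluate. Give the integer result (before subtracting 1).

G_0 = 7. HB_4(7) = 4 + 3. Bump = 8. G_1 = 7.
G_1 = 7. HB_5(7) = 5 + 2. Bump = 8. G_2 = 7.
G_2 = 7. HB_6(7) = 6 + 1. Bump = 8. G_3 = 7.

8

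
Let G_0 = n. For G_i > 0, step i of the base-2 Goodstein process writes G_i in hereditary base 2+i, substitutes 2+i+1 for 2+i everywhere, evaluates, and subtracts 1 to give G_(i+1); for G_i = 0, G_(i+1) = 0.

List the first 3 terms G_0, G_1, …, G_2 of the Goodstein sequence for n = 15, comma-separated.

15, 111, 1283

step 0: 15 = 2^(2 + 1) + 2^2 + 2 + 1; sub 3 for 2: 3^(3 + 1) + 3^3 + 3 + 1; = 112; G_1 = 112−1 = 111
step 1: 111 = 3^(3 + 1) + 3^3 + 3; sub 4 for 3: 4^(4 + 1) + 4^4 + 4; = 1284; G_2 = 1284−1 = 1283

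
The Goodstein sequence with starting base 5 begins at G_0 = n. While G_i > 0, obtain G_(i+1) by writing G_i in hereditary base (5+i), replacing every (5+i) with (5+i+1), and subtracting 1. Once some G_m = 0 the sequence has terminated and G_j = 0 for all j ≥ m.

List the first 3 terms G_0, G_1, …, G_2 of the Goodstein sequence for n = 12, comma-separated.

12, 13, 14

step 0: 12 = 2·5 + 2; sub 6 for 5: 2·6 + 2; = 14; G_1 = 14−1 = 13
step 1: 13 = 2·6 + 1; sub 7 for 6: 2·7 + 1; = 15; G_2 = 15−1 = 14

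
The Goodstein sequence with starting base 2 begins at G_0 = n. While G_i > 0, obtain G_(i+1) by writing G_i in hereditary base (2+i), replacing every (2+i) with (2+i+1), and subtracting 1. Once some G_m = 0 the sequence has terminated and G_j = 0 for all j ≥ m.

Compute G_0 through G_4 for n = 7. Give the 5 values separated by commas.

7, 30, 259, 3127, 46657

[0] 7 ≡ 2^2 + 2 + 1 (base 2). Lift 3: 31. −1: 30.
[1] 30 ≡ 3^3 + 3 (base 3). Lift 4: 260. −1: 259.
[2] 259 ≡ 4^4 + 3 (base 4). Lift 5: 3128. −1: 3127.
[3] 3127 ≡ 5^5 + 2 (base 5). Lift 6: 46658. −1: 46657.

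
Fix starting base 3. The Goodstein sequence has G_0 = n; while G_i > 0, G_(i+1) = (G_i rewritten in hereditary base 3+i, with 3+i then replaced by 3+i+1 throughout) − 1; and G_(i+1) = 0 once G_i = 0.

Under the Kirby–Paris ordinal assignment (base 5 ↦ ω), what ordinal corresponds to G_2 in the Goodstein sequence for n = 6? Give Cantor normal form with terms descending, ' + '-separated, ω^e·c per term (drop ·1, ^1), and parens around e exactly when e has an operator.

ω + 2

G_0 = 6. HB_3(6) = 2·3. Bump = 8. G_1 = 7.
G_1 = 7. HB_4(7) = 4 + 3. Bump = 8. G_2 = 7.
G_2 = 7. HB_5(7) = 5 + 2. Bump = 8. G_3 = 7.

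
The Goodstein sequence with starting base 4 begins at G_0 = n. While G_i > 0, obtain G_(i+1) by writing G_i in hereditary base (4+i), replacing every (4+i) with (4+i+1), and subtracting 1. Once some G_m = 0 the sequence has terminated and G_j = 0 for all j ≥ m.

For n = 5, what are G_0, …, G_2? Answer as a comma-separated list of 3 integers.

5, 5, 5

step 0: 5 = 4 + 1; sub 5 for 4: 5 + 1; = 6; G_1 = 6−1 = 5
step 1: 5 = 5; sub 6 for 5: 6; = 6; G_2 = 6−1 = 5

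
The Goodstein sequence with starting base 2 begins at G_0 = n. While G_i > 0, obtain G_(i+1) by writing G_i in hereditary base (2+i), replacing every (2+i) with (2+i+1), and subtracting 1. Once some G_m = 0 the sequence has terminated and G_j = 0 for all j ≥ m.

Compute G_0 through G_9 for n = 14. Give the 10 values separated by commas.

G_0=14  [base 2] 2^(2 + 1) + 2^2 + 2  →[2↦3]→  3^(3 + 1) + 3^3 + 3 = 111  −1 ⇒ G_1=110
G_1=110  [base 3] 3^(3 + 1) + 3^3 + 2  →[3↦4]→  4^(4 + 1) + 4^4 + 2 = 1282  −1 ⇒ G_2=1281
G_2=1281  [base 4] 4^(4 + 1) + 4^4 + 1  →[4↦5]→  5^(5 + 1) + 5^5 + 1 = 18751  −1 ⇒ G_3=18750
G_3=18750  [base 5] 5^(5 + 1) + 5^5  →[5↦6]→  6^(6 + 1) + 6^6 = 326592  −1 ⇒ G_4=326591
G_4=326591  [base 6] 6^(6 + 1) + 5·6^5 + 5·6^4 + 5·6^3 + 5·6^2 + 5·6 + 5  →[6↦7]→  7^(7 + 1) + 5·7^5 + 5·7^4 + 5·7^3 + 5·7^2 + 5·7 + 5 = 5862841  −1 ⇒ G_5=5862840
G_5=5862840  [base 7] 7^(7 + 1) + 5·7^5 + 5·7^4 + 5·7^3 + 5·7^2 + 5·7 + 4  →[7↦8]→  8^(8 + 1) + 5·8^5 + 5·8^4 + 5·8^3 + 5·8^2 + 5·8 + 4 = 134404972  −1 ⇒ G_6=134404971
G_6=134404971  [base 8] 8^(8 + 1) + 5·8^5 + 5·8^4 + 5·8^3 + 5·8^2 + 5·8 + 3  →[8↦9]→  9^(9 + 1) + 5·9^5 + 5·9^4 + 5·9^3 + 5·9^2 + 5·9 + 3 = 3487116549  −1 ⇒ G_7=3487116548
G_7=3487116548  [base 9] 9^(9 + 1) + 5·9^5 + 5·9^4 + 5·9^3 + 5·9^2 + 5·9 + 2  →[9↦10]→  10^(10 + 1) + 5·10^5 + 5·10^4 + 5·10^3 + 5·10^2 + 5·10 + 2 = 100000555552  −1 ⇒ G_8=100000555551
G_8=100000555551  [base 10] 10^(10 + 1) + 5·10^5 + 5·10^4 + 5·10^3 + 5·10^2 + 5·10 + 1  →[10↦11]→  11^(11 + 1) + 5·11^5 + 5·11^4 + 5·11^3 + 5·11^2 + 5·11 + 1 = 3138429262497  −1 ⇒ G_9=3138429262496

14, 110, 1281, 18750, 326591, 5862840, 134404971, 3487116548, 100000555551, 3138429262496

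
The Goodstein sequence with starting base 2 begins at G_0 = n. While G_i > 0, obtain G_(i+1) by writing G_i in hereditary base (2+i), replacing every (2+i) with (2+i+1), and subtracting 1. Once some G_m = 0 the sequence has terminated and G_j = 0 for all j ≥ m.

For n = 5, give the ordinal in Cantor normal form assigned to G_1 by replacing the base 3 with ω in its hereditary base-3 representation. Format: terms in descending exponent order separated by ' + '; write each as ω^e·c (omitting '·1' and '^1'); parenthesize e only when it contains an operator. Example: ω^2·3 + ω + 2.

i=0: 5 = 2^2 + 1 (b=2); 2→3: 3^3 + 1 = 28; 28−1 = 27
i=1: 27 = 3^3 (b=3); 3→4: 4^4 = 256; 256−1 = 255

ω^ω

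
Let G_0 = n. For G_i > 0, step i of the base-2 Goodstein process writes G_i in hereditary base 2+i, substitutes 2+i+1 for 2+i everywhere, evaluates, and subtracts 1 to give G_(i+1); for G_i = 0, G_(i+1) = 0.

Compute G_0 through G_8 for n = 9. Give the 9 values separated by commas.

9, 81, 1023, 9842, 140743, 2471826, 50333399, 1162263921, 30000003325

base 2: 9 = 2^(2 + 1) + 1; at 3: 3^(3 + 1) + 1 = 82; next = 81
base 3: 81 = 3^(3 + 1); at 4: 4^(4 + 1) = 1024; next = 1023
base 4: 1023 = 3·4^4 + 3·4^3 + 3·4^2 + 3·4 + 3; at 5: 3·5^5 + 3·5^3 + 3·5^2 + 3·5 + 3 = 9843; next = 9842
base 5: 9842 = 3·5^5 + 3·5^3 + 3·5^2 + 3·5 + 2; at 6: 3·6^6 + 3·6^3 + 3·6^2 + 3·6 + 2 = 140744; next = 140743
base 6: 140743 = 3·6^6 + 3·6^3 + 3·6^2 + 3·6 + 1; at 7: 3·7^7 + 3·7^3 + 3·7^2 + 3·7 + 1 = 2471827; next = 2471826
base 7: 2471826 = 3·7^7 + 3·7^3 + 3·7^2 + 3·7; at 8: 3·8^8 + 3·8^3 + 3·8^2 + 3·8 = 50333400; next = 50333399
base 8: 50333399 = 3·8^8 + 3·8^3 + 3·8^2 + 2·8 + 7; at 9: 3·9^9 + 3·9^3 + 3·9^2 + 2·9 + 7 = 1162263922; next = 1162263921
base 9: 1162263921 = 3·9^9 + 3·9^3 + 3·9^2 + 2·9 + 6; at 10: 3·10^10 + 3·10^3 + 3·10^2 + 2·10 + 6 = 30000003326; next = 30000003325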